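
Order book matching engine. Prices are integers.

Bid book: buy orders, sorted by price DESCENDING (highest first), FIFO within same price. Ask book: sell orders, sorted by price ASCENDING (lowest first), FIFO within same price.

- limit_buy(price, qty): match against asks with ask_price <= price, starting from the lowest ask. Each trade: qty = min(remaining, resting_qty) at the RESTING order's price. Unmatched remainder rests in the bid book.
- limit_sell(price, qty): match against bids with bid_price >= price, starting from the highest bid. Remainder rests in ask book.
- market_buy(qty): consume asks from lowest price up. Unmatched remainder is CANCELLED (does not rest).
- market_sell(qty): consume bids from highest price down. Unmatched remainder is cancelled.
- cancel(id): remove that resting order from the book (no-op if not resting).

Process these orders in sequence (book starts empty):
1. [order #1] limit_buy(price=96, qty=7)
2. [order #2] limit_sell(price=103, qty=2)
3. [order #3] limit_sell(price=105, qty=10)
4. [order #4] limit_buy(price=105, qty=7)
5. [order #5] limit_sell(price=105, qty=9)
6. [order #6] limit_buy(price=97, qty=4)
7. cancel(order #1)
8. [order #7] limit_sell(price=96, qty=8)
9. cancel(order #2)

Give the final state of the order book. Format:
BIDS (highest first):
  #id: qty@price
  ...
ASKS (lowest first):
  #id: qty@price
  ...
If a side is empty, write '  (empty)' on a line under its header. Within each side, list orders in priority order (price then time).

Answer: BIDS (highest first):
  (empty)
ASKS (lowest first):
  #7: 4@96
  #3: 5@105
  #5: 9@105

Derivation:
After op 1 [order #1] limit_buy(price=96, qty=7): fills=none; bids=[#1:7@96] asks=[-]
After op 2 [order #2] limit_sell(price=103, qty=2): fills=none; bids=[#1:7@96] asks=[#2:2@103]
After op 3 [order #3] limit_sell(price=105, qty=10): fills=none; bids=[#1:7@96] asks=[#2:2@103 #3:10@105]
After op 4 [order #4] limit_buy(price=105, qty=7): fills=#4x#2:2@103 #4x#3:5@105; bids=[#1:7@96] asks=[#3:5@105]
After op 5 [order #5] limit_sell(price=105, qty=9): fills=none; bids=[#1:7@96] asks=[#3:5@105 #5:9@105]
After op 6 [order #6] limit_buy(price=97, qty=4): fills=none; bids=[#6:4@97 #1:7@96] asks=[#3:5@105 #5:9@105]
After op 7 cancel(order #1): fills=none; bids=[#6:4@97] asks=[#3:5@105 #5:9@105]
After op 8 [order #7] limit_sell(price=96, qty=8): fills=#6x#7:4@97; bids=[-] asks=[#7:4@96 #3:5@105 #5:9@105]
After op 9 cancel(order #2): fills=none; bids=[-] asks=[#7:4@96 #3:5@105 #5:9@105]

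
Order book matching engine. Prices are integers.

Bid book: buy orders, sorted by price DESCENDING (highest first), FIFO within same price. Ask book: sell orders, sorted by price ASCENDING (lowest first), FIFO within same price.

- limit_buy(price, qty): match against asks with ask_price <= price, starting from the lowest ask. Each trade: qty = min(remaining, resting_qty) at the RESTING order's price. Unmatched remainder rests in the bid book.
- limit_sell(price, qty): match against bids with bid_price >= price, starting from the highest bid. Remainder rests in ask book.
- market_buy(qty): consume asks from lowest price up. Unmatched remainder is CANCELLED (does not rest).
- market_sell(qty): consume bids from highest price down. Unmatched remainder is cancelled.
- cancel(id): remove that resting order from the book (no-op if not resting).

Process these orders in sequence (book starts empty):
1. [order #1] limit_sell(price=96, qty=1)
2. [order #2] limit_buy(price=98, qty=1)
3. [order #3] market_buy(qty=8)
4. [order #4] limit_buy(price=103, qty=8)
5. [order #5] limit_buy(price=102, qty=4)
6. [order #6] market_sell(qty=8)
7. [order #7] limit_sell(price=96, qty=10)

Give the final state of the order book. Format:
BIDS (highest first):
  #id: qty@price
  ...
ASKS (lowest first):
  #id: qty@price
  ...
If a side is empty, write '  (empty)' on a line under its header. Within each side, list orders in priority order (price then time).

Answer: BIDS (highest first):
  (empty)
ASKS (lowest first):
  #7: 6@96

Derivation:
After op 1 [order #1] limit_sell(price=96, qty=1): fills=none; bids=[-] asks=[#1:1@96]
After op 2 [order #2] limit_buy(price=98, qty=1): fills=#2x#1:1@96; bids=[-] asks=[-]
After op 3 [order #3] market_buy(qty=8): fills=none; bids=[-] asks=[-]
After op 4 [order #4] limit_buy(price=103, qty=8): fills=none; bids=[#4:8@103] asks=[-]
After op 5 [order #5] limit_buy(price=102, qty=4): fills=none; bids=[#4:8@103 #5:4@102] asks=[-]
After op 6 [order #6] market_sell(qty=8): fills=#4x#6:8@103; bids=[#5:4@102] asks=[-]
After op 7 [order #7] limit_sell(price=96, qty=10): fills=#5x#7:4@102; bids=[-] asks=[#7:6@96]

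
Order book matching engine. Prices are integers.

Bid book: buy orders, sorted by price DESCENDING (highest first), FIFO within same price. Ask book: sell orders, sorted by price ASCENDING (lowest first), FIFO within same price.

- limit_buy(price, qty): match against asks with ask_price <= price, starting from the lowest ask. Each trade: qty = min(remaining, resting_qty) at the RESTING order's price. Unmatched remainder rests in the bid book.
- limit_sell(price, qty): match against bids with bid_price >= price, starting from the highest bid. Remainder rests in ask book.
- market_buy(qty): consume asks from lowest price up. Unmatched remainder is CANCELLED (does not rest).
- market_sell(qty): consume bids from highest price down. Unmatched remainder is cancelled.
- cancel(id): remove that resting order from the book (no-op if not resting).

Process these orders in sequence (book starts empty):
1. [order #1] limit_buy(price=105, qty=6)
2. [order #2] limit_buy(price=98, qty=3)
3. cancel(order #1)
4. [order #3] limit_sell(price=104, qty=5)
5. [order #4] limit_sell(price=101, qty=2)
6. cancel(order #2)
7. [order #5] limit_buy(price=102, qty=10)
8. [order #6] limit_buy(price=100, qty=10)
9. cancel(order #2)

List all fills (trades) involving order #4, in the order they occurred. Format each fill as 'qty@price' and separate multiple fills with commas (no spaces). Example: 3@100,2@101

After op 1 [order #1] limit_buy(price=105, qty=6): fills=none; bids=[#1:6@105] asks=[-]
After op 2 [order #2] limit_buy(price=98, qty=3): fills=none; bids=[#1:6@105 #2:3@98] asks=[-]
After op 3 cancel(order #1): fills=none; bids=[#2:3@98] asks=[-]
After op 4 [order #3] limit_sell(price=104, qty=5): fills=none; bids=[#2:3@98] asks=[#3:5@104]
After op 5 [order #4] limit_sell(price=101, qty=2): fills=none; bids=[#2:3@98] asks=[#4:2@101 #3:5@104]
After op 6 cancel(order #2): fills=none; bids=[-] asks=[#4:2@101 #3:5@104]
After op 7 [order #5] limit_buy(price=102, qty=10): fills=#5x#4:2@101; bids=[#5:8@102] asks=[#3:5@104]
After op 8 [order #6] limit_buy(price=100, qty=10): fills=none; bids=[#5:8@102 #6:10@100] asks=[#3:5@104]
After op 9 cancel(order #2): fills=none; bids=[#5:8@102 #6:10@100] asks=[#3:5@104]

Answer: 2@101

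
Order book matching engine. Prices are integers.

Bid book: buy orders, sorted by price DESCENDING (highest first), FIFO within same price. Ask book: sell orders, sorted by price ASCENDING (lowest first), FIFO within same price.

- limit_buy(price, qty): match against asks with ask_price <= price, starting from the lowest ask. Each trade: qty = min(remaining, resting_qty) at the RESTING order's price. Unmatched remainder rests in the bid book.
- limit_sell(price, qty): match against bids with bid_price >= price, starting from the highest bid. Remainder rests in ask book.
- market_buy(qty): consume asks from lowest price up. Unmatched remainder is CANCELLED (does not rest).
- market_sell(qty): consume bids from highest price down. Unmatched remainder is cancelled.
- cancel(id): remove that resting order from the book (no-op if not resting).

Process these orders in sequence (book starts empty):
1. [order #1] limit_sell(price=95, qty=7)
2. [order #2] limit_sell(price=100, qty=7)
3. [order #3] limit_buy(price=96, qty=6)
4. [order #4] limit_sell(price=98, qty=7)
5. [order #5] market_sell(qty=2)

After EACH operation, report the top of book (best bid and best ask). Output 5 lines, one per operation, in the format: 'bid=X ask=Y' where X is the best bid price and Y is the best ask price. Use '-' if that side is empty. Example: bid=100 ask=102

After op 1 [order #1] limit_sell(price=95, qty=7): fills=none; bids=[-] asks=[#1:7@95]
After op 2 [order #2] limit_sell(price=100, qty=7): fills=none; bids=[-] asks=[#1:7@95 #2:7@100]
After op 3 [order #3] limit_buy(price=96, qty=6): fills=#3x#1:6@95; bids=[-] asks=[#1:1@95 #2:7@100]
After op 4 [order #4] limit_sell(price=98, qty=7): fills=none; bids=[-] asks=[#1:1@95 #4:7@98 #2:7@100]
After op 5 [order #5] market_sell(qty=2): fills=none; bids=[-] asks=[#1:1@95 #4:7@98 #2:7@100]

Answer: bid=- ask=95
bid=- ask=95
bid=- ask=95
bid=- ask=95
bid=- ask=95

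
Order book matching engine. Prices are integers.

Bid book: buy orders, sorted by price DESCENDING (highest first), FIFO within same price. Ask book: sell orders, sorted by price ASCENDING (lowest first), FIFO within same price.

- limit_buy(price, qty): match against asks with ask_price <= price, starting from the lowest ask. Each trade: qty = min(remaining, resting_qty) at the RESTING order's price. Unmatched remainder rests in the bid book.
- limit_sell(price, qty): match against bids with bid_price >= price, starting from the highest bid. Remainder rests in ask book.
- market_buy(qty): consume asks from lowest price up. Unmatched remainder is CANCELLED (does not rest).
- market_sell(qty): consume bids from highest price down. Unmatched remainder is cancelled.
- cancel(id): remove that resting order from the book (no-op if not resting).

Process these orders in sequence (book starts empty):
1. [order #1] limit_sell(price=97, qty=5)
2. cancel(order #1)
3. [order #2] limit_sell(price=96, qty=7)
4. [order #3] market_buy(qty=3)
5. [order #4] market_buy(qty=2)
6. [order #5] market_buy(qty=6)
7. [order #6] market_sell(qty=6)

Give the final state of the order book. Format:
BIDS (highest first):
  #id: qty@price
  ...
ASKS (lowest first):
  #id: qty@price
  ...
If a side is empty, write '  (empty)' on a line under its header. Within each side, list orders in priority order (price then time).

Answer: BIDS (highest first):
  (empty)
ASKS (lowest first):
  (empty)

Derivation:
After op 1 [order #1] limit_sell(price=97, qty=5): fills=none; bids=[-] asks=[#1:5@97]
After op 2 cancel(order #1): fills=none; bids=[-] asks=[-]
After op 3 [order #2] limit_sell(price=96, qty=7): fills=none; bids=[-] asks=[#2:7@96]
After op 4 [order #3] market_buy(qty=3): fills=#3x#2:3@96; bids=[-] asks=[#2:4@96]
After op 5 [order #4] market_buy(qty=2): fills=#4x#2:2@96; bids=[-] asks=[#2:2@96]
After op 6 [order #5] market_buy(qty=6): fills=#5x#2:2@96; bids=[-] asks=[-]
After op 7 [order #6] market_sell(qty=6): fills=none; bids=[-] asks=[-]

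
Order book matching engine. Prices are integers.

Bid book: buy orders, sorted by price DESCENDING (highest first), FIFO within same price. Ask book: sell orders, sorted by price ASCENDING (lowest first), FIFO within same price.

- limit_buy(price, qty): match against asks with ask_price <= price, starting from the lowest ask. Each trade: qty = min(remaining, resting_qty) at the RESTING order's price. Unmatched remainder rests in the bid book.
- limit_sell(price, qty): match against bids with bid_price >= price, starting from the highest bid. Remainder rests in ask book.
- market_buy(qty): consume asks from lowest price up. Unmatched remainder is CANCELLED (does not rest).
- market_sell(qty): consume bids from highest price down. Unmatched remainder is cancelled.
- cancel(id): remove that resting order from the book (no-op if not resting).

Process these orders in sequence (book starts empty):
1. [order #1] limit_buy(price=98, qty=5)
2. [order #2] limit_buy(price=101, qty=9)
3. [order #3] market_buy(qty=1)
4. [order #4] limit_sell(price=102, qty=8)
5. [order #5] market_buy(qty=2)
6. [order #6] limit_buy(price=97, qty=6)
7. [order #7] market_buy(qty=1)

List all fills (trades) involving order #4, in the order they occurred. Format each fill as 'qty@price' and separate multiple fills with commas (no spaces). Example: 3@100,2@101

After op 1 [order #1] limit_buy(price=98, qty=5): fills=none; bids=[#1:5@98] asks=[-]
After op 2 [order #2] limit_buy(price=101, qty=9): fills=none; bids=[#2:9@101 #1:5@98] asks=[-]
After op 3 [order #3] market_buy(qty=1): fills=none; bids=[#2:9@101 #1:5@98] asks=[-]
After op 4 [order #4] limit_sell(price=102, qty=8): fills=none; bids=[#2:9@101 #1:5@98] asks=[#4:8@102]
After op 5 [order #5] market_buy(qty=2): fills=#5x#4:2@102; bids=[#2:9@101 #1:5@98] asks=[#4:6@102]
After op 6 [order #6] limit_buy(price=97, qty=6): fills=none; bids=[#2:9@101 #1:5@98 #6:6@97] asks=[#4:6@102]
After op 7 [order #7] market_buy(qty=1): fills=#7x#4:1@102; bids=[#2:9@101 #1:5@98 #6:6@97] asks=[#4:5@102]

Answer: 2@102,1@102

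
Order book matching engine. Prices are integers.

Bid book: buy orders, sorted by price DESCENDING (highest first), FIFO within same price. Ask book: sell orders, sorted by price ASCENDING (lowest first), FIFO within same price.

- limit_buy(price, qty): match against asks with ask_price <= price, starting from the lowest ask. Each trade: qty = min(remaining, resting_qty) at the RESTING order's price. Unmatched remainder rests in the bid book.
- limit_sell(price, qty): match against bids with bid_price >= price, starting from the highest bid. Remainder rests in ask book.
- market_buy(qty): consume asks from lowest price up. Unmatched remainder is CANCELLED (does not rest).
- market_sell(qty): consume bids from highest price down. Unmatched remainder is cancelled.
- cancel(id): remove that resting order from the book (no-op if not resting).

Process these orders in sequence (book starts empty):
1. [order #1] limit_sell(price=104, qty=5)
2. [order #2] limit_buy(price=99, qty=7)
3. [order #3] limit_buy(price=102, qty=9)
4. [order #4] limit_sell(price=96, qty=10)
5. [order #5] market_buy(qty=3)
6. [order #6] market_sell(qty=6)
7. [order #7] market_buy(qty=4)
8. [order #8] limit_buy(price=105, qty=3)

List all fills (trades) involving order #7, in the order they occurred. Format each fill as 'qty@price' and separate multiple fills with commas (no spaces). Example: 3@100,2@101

After op 1 [order #1] limit_sell(price=104, qty=5): fills=none; bids=[-] asks=[#1:5@104]
After op 2 [order #2] limit_buy(price=99, qty=7): fills=none; bids=[#2:7@99] asks=[#1:5@104]
After op 3 [order #3] limit_buy(price=102, qty=9): fills=none; bids=[#3:9@102 #2:7@99] asks=[#1:5@104]
After op 4 [order #4] limit_sell(price=96, qty=10): fills=#3x#4:9@102 #2x#4:1@99; bids=[#2:6@99] asks=[#1:5@104]
After op 5 [order #5] market_buy(qty=3): fills=#5x#1:3@104; bids=[#2:6@99] asks=[#1:2@104]
After op 6 [order #6] market_sell(qty=6): fills=#2x#6:6@99; bids=[-] asks=[#1:2@104]
After op 7 [order #7] market_buy(qty=4): fills=#7x#1:2@104; bids=[-] asks=[-]
After op 8 [order #8] limit_buy(price=105, qty=3): fills=none; bids=[#8:3@105] asks=[-]

Answer: 2@104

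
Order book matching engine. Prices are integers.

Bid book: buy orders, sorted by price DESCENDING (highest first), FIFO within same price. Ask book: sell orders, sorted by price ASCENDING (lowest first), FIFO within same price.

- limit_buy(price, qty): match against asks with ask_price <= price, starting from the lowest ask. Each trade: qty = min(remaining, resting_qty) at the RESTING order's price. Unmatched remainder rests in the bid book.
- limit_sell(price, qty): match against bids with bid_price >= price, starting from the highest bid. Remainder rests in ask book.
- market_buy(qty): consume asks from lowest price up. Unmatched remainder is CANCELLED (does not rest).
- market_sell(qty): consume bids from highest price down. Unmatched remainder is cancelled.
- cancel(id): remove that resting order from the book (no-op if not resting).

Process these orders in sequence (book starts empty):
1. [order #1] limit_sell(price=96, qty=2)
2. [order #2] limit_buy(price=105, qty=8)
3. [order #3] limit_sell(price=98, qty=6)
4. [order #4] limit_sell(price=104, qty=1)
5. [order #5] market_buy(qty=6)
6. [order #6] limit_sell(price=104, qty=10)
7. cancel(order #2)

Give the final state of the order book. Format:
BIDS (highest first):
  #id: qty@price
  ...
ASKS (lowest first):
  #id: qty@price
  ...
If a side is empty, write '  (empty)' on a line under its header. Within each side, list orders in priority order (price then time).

After op 1 [order #1] limit_sell(price=96, qty=2): fills=none; bids=[-] asks=[#1:2@96]
After op 2 [order #2] limit_buy(price=105, qty=8): fills=#2x#1:2@96; bids=[#2:6@105] asks=[-]
After op 3 [order #3] limit_sell(price=98, qty=6): fills=#2x#3:6@105; bids=[-] asks=[-]
After op 4 [order #4] limit_sell(price=104, qty=1): fills=none; bids=[-] asks=[#4:1@104]
After op 5 [order #5] market_buy(qty=6): fills=#5x#4:1@104; bids=[-] asks=[-]
After op 6 [order #6] limit_sell(price=104, qty=10): fills=none; bids=[-] asks=[#6:10@104]
After op 7 cancel(order #2): fills=none; bids=[-] asks=[#6:10@104]

Answer: BIDS (highest first):
  (empty)
ASKS (lowest first):
  #6: 10@104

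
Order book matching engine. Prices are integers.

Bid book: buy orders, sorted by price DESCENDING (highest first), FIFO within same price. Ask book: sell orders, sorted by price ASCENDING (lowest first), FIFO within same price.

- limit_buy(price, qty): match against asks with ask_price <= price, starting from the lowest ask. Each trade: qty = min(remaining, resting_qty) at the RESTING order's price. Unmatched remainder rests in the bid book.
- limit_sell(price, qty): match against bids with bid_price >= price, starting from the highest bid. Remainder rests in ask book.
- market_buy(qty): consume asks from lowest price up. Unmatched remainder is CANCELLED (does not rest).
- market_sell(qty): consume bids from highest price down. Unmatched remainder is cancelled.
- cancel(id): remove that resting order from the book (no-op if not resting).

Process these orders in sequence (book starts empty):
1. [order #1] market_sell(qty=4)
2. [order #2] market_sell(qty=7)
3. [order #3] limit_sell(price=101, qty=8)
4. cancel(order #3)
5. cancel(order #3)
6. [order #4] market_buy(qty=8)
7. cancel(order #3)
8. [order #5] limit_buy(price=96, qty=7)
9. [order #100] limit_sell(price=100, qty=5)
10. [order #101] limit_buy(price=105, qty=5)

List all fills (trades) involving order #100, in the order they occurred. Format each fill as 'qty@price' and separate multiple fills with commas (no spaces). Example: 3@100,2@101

After op 1 [order #1] market_sell(qty=4): fills=none; bids=[-] asks=[-]
After op 2 [order #2] market_sell(qty=7): fills=none; bids=[-] asks=[-]
After op 3 [order #3] limit_sell(price=101, qty=8): fills=none; bids=[-] asks=[#3:8@101]
After op 4 cancel(order #3): fills=none; bids=[-] asks=[-]
After op 5 cancel(order #3): fills=none; bids=[-] asks=[-]
After op 6 [order #4] market_buy(qty=8): fills=none; bids=[-] asks=[-]
After op 7 cancel(order #3): fills=none; bids=[-] asks=[-]
After op 8 [order #5] limit_buy(price=96, qty=7): fills=none; bids=[#5:7@96] asks=[-]
After op 9 [order #100] limit_sell(price=100, qty=5): fills=none; bids=[#5:7@96] asks=[#100:5@100]
After op 10 [order #101] limit_buy(price=105, qty=5): fills=#101x#100:5@100; bids=[#5:7@96] asks=[-]

Answer: 5@100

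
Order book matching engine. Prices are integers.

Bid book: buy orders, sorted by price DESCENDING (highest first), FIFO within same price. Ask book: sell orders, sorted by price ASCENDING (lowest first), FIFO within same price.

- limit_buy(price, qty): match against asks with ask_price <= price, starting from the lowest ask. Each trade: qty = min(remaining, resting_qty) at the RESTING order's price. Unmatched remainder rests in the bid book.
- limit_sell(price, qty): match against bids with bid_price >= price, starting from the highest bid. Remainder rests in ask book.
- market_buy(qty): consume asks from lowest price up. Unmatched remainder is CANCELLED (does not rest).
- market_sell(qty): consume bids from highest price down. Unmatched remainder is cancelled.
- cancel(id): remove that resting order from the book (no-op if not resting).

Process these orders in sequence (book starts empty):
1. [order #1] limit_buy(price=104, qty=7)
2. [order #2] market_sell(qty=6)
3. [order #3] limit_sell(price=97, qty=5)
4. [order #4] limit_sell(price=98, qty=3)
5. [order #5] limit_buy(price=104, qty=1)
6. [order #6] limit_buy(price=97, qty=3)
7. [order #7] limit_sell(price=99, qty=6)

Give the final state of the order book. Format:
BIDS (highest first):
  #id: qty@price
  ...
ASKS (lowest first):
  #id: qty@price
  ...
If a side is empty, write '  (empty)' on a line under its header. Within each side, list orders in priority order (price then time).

Answer: BIDS (highest first):
  (empty)
ASKS (lowest first):
  #4: 3@98
  #7: 6@99

Derivation:
After op 1 [order #1] limit_buy(price=104, qty=7): fills=none; bids=[#1:7@104] asks=[-]
After op 2 [order #2] market_sell(qty=6): fills=#1x#2:6@104; bids=[#1:1@104] asks=[-]
After op 3 [order #3] limit_sell(price=97, qty=5): fills=#1x#3:1@104; bids=[-] asks=[#3:4@97]
After op 4 [order #4] limit_sell(price=98, qty=3): fills=none; bids=[-] asks=[#3:4@97 #4:3@98]
After op 5 [order #5] limit_buy(price=104, qty=1): fills=#5x#3:1@97; bids=[-] asks=[#3:3@97 #4:3@98]
After op 6 [order #6] limit_buy(price=97, qty=3): fills=#6x#3:3@97; bids=[-] asks=[#4:3@98]
After op 7 [order #7] limit_sell(price=99, qty=6): fills=none; bids=[-] asks=[#4:3@98 #7:6@99]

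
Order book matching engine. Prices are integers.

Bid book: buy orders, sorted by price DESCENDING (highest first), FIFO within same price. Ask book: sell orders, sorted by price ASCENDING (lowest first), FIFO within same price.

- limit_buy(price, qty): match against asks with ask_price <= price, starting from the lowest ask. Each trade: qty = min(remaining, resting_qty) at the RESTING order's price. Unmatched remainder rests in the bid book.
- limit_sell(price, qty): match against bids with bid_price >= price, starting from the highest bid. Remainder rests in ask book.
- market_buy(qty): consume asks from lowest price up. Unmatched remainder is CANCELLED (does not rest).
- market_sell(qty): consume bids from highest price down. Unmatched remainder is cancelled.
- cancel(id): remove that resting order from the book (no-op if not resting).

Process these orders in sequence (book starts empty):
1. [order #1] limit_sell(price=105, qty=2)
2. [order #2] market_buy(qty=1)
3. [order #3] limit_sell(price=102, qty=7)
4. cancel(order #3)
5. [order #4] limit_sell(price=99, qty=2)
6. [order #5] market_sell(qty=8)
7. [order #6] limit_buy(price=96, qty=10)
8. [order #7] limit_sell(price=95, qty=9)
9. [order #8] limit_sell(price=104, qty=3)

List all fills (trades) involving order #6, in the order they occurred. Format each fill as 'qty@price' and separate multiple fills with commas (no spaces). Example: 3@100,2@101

Answer: 9@96

Derivation:
After op 1 [order #1] limit_sell(price=105, qty=2): fills=none; bids=[-] asks=[#1:2@105]
After op 2 [order #2] market_buy(qty=1): fills=#2x#1:1@105; bids=[-] asks=[#1:1@105]
After op 3 [order #3] limit_sell(price=102, qty=7): fills=none; bids=[-] asks=[#3:7@102 #1:1@105]
After op 4 cancel(order #3): fills=none; bids=[-] asks=[#1:1@105]
After op 5 [order #4] limit_sell(price=99, qty=2): fills=none; bids=[-] asks=[#4:2@99 #1:1@105]
After op 6 [order #5] market_sell(qty=8): fills=none; bids=[-] asks=[#4:2@99 #1:1@105]
After op 7 [order #6] limit_buy(price=96, qty=10): fills=none; bids=[#6:10@96] asks=[#4:2@99 #1:1@105]
After op 8 [order #7] limit_sell(price=95, qty=9): fills=#6x#7:9@96; bids=[#6:1@96] asks=[#4:2@99 #1:1@105]
After op 9 [order #8] limit_sell(price=104, qty=3): fills=none; bids=[#6:1@96] asks=[#4:2@99 #8:3@104 #1:1@105]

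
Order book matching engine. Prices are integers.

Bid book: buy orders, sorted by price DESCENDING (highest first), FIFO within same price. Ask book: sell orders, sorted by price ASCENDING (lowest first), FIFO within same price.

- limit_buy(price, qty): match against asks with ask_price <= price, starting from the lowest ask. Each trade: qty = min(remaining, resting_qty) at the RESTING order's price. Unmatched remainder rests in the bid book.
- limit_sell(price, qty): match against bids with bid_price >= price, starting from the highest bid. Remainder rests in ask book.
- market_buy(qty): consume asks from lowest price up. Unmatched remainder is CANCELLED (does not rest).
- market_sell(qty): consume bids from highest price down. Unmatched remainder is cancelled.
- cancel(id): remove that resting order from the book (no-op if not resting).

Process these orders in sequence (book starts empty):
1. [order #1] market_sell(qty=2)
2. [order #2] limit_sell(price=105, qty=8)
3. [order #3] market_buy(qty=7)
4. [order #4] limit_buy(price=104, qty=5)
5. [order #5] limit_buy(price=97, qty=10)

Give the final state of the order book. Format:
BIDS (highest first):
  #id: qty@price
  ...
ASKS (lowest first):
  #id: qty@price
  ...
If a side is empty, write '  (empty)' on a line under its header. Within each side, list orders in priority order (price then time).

After op 1 [order #1] market_sell(qty=2): fills=none; bids=[-] asks=[-]
After op 2 [order #2] limit_sell(price=105, qty=8): fills=none; bids=[-] asks=[#2:8@105]
After op 3 [order #3] market_buy(qty=7): fills=#3x#2:7@105; bids=[-] asks=[#2:1@105]
After op 4 [order #4] limit_buy(price=104, qty=5): fills=none; bids=[#4:5@104] asks=[#2:1@105]
After op 5 [order #5] limit_buy(price=97, qty=10): fills=none; bids=[#4:5@104 #5:10@97] asks=[#2:1@105]

Answer: BIDS (highest first):
  #4: 5@104
  #5: 10@97
ASKS (lowest first):
  #2: 1@105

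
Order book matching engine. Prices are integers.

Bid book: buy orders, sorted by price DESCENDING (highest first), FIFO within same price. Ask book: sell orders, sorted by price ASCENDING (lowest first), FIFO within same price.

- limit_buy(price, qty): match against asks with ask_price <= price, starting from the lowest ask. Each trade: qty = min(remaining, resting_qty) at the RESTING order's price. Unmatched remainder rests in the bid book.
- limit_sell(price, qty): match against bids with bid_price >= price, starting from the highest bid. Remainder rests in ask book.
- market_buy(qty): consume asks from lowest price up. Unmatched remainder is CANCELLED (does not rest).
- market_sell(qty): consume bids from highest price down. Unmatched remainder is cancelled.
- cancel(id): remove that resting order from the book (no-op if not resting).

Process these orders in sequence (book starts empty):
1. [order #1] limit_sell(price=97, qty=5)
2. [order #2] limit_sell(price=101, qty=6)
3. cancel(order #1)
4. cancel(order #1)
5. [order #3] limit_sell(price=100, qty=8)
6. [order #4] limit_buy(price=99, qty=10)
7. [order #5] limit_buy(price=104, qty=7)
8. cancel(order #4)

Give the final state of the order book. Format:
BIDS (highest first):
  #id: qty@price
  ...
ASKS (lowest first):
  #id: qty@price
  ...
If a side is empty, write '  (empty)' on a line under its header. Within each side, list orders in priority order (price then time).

Answer: BIDS (highest first):
  (empty)
ASKS (lowest first):
  #3: 1@100
  #2: 6@101

Derivation:
After op 1 [order #1] limit_sell(price=97, qty=5): fills=none; bids=[-] asks=[#1:5@97]
After op 2 [order #2] limit_sell(price=101, qty=6): fills=none; bids=[-] asks=[#1:5@97 #2:6@101]
After op 3 cancel(order #1): fills=none; bids=[-] asks=[#2:6@101]
After op 4 cancel(order #1): fills=none; bids=[-] asks=[#2:6@101]
After op 5 [order #3] limit_sell(price=100, qty=8): fills=none; bids=[-] asks=[#3:8@100 #2:6@101]
After op 6 [order #4] limit_buy(price=99, qty=10): fills=none; bids=[#4:10@99] asks=[#3:8@100 #2:6@101]
After op 7 [order #5] limit_buy(price=104, qty=7): fills=#5x#3:7@100; bids=[#4:10@99] asks=[#3:1@100 #2:6@101]
After op 8 cancel(order #4): fills=none; bids=[-] asks=[#3:1@100 #2:6@101]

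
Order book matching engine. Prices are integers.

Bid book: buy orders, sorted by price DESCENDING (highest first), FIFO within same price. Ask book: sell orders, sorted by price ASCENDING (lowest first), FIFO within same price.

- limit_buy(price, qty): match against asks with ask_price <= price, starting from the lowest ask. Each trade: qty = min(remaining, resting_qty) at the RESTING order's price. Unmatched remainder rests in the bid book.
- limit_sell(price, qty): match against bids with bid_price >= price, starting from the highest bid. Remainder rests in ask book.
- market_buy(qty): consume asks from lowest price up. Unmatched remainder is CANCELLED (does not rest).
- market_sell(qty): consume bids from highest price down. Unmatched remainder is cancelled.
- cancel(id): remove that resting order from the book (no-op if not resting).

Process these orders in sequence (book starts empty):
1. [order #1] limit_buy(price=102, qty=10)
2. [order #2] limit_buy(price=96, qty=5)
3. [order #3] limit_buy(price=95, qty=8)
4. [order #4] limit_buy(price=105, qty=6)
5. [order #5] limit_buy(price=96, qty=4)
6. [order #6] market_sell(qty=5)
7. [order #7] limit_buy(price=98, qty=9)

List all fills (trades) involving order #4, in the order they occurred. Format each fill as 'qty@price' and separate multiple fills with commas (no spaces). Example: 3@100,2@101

Answer: 5@105

Derivation:
After op 1 [order #1] limit_buy(price=102, qty=10): fills=none; bids=[#1:10@102] asks=[-]
After op 2 [order #2] limit_buy(price=96, qty=5): fills=none; bids=[#1:10@102 #2:5@96] asks=[-]
After op 3 [order #3] limit_buy(price=95, qty=8): fills=none; bids=[#1:10@102 #2:5@96 #3:8@95] asks=[-]
After op 4 [order #4] limit_buy(price=105, qty=6): fills=none; bids=[#4:6@105 #1:10@102 #2:5@96 #3:8@95] asks=[-]
After op 5 [order #5] limit_buy(price=96, qty=4): fills=none; bids=[#4:6@105 #1:10@102 #2:5@96 #5:4@96 #3:8@95] asks=[-]
After op 6 [order #6] market_sell(qty=5): fills=#4x#6:5@105; bids=[#4:1@105 #1:10@102 #2:5@96 #5:4@96 #3:8@95] asks=[-]
After op 7 [order #7] limit_buy(price=98, qty=9): fills=none; bids=[#4:1@105 #1:10@102 #7:9@98 #2:5@96 #5:4@96 #3:8@95] asks=[-]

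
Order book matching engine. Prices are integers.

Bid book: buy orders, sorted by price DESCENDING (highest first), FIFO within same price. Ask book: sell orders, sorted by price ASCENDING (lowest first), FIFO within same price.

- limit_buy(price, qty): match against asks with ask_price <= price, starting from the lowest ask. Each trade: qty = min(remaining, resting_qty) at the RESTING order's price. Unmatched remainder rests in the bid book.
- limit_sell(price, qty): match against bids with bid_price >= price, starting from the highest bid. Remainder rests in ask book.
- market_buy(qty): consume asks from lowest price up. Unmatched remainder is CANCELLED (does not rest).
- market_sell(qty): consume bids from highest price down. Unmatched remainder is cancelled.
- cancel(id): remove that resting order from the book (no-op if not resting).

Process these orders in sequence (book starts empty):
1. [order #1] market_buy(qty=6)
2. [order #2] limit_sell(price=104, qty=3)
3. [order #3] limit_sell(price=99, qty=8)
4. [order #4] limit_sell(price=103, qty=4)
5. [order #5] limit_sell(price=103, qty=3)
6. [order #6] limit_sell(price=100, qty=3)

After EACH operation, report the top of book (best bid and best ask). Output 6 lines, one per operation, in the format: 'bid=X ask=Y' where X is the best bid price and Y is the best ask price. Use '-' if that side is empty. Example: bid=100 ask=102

Answer: bid=- ask=-
bid=- ask=104
bid=- ask=99
bid=- ask=99
bid=- ask=99
bid=- ask=99

Derivation:
After op 1 [order #1] market_buy(qty=6): fills=none; bids=[-] asks=[-]
After op 2 [order #2] limit_sell(price=104, qty=3): fills=none; bids=[-] asks=[#2:3@104]
After op 3 [order #3] limit_sell(price=99, qty=8): fills=none; bids=[-] asks=[#3:8@99 #2:3@104]
After op 4 [order #4] limit_sell(price=103, qty=4): fills=none; bids=[-] asks=[#3:8@99 #4:4@103 #2:3@104]
After op 5 [order #5] limit_sell(price=103, qty=3): fills=none; bids=[-] asks=[#3:8@99 #4:4@103 #5:3@103 #2:3@104]
After op 6 [order #6] limit_sell(price=100, qty=3): fills=none; bids=[-] asks=[#3:8@99 #6:3@100 #4:4@103 #5:3@103 #2:3@104]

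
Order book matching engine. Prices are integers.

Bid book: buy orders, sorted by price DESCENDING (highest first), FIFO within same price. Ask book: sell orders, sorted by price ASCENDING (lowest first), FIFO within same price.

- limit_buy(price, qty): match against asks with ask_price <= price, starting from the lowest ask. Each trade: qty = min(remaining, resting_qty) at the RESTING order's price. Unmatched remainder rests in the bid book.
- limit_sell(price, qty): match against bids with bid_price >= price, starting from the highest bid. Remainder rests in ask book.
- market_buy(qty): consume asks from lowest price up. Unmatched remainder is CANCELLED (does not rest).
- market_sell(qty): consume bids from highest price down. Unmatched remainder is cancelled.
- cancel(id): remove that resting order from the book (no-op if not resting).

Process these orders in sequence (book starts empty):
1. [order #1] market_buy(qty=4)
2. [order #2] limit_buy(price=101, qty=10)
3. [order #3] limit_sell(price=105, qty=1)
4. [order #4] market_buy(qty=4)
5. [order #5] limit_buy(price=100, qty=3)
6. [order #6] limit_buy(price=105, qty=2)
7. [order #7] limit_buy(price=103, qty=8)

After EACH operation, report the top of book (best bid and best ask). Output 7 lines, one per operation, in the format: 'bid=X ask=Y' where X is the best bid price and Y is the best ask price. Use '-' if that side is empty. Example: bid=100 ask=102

After op 1 [order #1] market_buy(qty=4): fills=none; bids=[-] asks=[-]
After op 2 [order #2] limit_buy(price=101, qty=10): fills=none; bids=[#2:10@101] asks=[-]
After op 3 [order #3] limit_sell(price=105, qty=1): fills=none; bids=[#2:10@101] asks=[#3:1@105]
After op 4 [order #4] market_buy(qty=4): fills=#4x#3:1@105; bids=[#2:10@101] asks=[-]
After op 5 [order #5] limit_buy(price=100, qty=3): fills=none; bids=[#2:10@101 #5:3@100] asks=[-]
After op 6 [order #6] limit_buy(price=105, qty=2): fills=none; bids=[#6:2@105 #2:10@101 #5:3@100] asks=[-]
After op 7 [order #7] limit_buy(price=103, qty=8): fills=none; bids=[#6:2@105 #7:8@103 #2:10@101 #5:3@100] asks=[-]

Answer: bid=- ask=-
bid=101 ask=-
bid=101 ask=105
bid=101 ask=-
bid=101 ask=-
bid=105 ask=-
bid=105 ask=-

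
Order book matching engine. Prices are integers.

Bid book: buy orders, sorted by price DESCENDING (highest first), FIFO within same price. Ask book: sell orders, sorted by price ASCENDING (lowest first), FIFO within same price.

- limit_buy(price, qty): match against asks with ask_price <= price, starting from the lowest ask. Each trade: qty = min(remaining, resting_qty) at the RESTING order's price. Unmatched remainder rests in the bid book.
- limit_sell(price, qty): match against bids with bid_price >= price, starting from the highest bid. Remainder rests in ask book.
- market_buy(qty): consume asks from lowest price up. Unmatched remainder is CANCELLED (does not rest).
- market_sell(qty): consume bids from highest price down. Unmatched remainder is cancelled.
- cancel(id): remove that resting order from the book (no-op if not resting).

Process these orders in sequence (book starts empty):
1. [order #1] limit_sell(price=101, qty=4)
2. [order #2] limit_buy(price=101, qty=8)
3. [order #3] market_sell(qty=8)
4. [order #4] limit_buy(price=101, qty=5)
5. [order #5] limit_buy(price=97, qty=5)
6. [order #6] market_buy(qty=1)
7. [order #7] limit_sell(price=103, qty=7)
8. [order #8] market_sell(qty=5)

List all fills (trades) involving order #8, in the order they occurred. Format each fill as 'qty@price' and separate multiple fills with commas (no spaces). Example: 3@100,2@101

After op 1 [order #1] limit_sell(price=101, qty=4): fills=none; bids=[-] asks=[#1:4@101]
After op 2 [order #2] limit_buy(price=101, qty=8): fills=#2x#1:4@101; bids=[#2:4@101] asks=[-]
After op 3 [order #3] market_sell(qty=8): fills=#2x#3:4@101; bids=[-] asks=[-]
After op 4 [order #4] limit_buy(price=101, qty=5): fills=none; bids=[#4:5@101] asks=[-]
After op 5 [order #5] limit_buy(price=97, qty=5): fills=none; bids=[#4:5@101 #5:5@97] asks=[-]
After op 6 [order #6] market_buy(qty=1): fills=none; bids=[#4:5@101 #5:5@97] asks=[-]
After op 7 [order #7] limit_sell(price=103, qty=7): fills=none; bids=[#4:5@101 #5:5@97] asks=[#7:7@103]
After op 8 [order #8] market_sell(qty=5): fills=#4x#8:5@101; bids=[#5:5@97] asks=[#7:7@103]

Answer: 5@101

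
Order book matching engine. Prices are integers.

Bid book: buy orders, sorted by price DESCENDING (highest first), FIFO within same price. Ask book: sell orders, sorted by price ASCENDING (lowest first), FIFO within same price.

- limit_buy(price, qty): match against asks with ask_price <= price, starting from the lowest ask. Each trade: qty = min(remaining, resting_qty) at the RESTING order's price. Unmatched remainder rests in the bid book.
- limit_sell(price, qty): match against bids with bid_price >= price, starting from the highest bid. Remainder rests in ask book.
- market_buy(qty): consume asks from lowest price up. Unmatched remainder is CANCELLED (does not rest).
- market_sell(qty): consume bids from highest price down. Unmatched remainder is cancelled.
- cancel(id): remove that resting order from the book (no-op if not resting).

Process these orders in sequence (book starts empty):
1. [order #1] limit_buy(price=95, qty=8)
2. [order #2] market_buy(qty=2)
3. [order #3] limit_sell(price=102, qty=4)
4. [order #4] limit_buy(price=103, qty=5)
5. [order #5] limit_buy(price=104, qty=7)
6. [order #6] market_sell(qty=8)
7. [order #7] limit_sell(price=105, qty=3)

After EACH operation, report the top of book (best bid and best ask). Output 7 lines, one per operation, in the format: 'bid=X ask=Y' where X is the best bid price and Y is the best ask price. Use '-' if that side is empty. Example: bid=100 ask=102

After op 1 [order #1] limit_buy(price=95, qty=8): fills=none; bids=[#1:8@95] asks=[-]
After op 2 [order #2] market_buy(qty=2): fills=none; bids=[#1:8@95] asks=[-]
After op 3 [order #3] limit_sell(price=102, qty=4): fills=none; bids=[#1:8@95] asks=[#3:4@102]
After op 4 [order #4] limit_buy(price=103, qty=5): fills=#4x#3:4@102; bids=[#4:1@103 #1:8@95] asks=[-]
After op 5 [order #5] limit_buy(price=104, qty=7): fills=none; bids=[#5:7@104 #4:1@103 #1:8@95] asks=[-]
After op 6 [order #6] market_sell(qty=8): fills=#5x#6:7@104 #4x#6:1@103; bids=[#1:8@95] asks=[-]
After op 7 [order #7] limit_sell(price=105, qty=3): fills=none; bids=[#1:8@95] asks=[#7:3@105]

Answer: bid=95 ask=-
bid=95 ask=-
bid=95 ask=102
bid=103 ask=-
bid=104 ask=-
bid=95 ask=-
bid=95 ask=105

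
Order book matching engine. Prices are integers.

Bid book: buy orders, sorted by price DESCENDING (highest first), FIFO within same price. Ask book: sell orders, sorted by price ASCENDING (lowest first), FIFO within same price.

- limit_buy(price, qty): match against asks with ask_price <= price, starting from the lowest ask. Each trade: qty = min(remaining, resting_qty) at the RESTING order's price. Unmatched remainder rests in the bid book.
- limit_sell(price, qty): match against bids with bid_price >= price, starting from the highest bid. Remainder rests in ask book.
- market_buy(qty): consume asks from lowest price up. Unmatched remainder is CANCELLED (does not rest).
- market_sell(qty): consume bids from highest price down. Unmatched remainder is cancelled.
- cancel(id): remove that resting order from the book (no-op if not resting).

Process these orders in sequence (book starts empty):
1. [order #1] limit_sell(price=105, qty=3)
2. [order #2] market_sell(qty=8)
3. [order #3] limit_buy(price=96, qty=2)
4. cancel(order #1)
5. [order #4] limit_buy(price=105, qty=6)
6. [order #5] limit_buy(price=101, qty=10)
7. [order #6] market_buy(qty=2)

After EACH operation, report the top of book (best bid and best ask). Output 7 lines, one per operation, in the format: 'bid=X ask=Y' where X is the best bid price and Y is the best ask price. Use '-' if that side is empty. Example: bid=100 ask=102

After op 1 [order #1] limit_sell(price=105, qty=3): fills=none; bids=[-] asks=[#1:3@105]
After op 2 [order #2] market_sell(qty=8): fills=none; bids=[-] asks=[#1:3@105]
After op 3 [order #3] limit_buy(price=96, qty=2): fills=none; bids=[#3:2@96] asks=[#1:3@105]
After op 4 cancel(order #1): fills=none; bids=[#3:2@96] asks=[-]
After op 5 [order #4] limit_buy(price=105, qty=6): fills=none; bids=[#4:6@105 #3:2@96] asks=[-]
After op 6 [order #5] limit_buy(price=101, qty=10): fills=none; bids=[#4:6@105 #5:10@101 #3:2@96] asks=[-]
After op 7 [order #6] market_buy(qty=2): fills=none; bids=[#4:6@105 #5:10@101 #3:2@96] asks=[-]

Answer: bid=- ask=105
bid=- ask=105
bid=96 ask=105
bid=96 ask=-
bid=105 ask=-
bid=105 ask=-
bid=105 ask=-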